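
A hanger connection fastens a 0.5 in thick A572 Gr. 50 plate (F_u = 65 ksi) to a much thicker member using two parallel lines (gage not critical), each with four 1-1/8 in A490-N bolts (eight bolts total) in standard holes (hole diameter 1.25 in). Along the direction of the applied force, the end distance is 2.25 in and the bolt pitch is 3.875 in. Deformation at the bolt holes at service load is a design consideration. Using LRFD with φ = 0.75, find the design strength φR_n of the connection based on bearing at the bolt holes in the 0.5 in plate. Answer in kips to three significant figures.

Per bolt r_n = 1.2 l_c t F_u ≤ 2.4 d t F_u; upper limit = 2.4 × 1.125 × 0.5 × 65 = 87.75 kips.
Edge bolt: l_c = 2.25 − 1.25/2 = 1.625 in → 1.2 × 1.625 × 0.5 × 65 = 63.38 → r_n = 63.38 kips.
Interior bolts: l_c = 3.875 − 1.25 = 2.625 in → 1.2 × 2.625 × 0.5 × 65 = 102.4 → r_n = 87.75 kips.
R_n = 2 × 63.38 + 6 × 87.75 = 653.2 kips.
Design strength φR_n = 0.75 × 653.2 = 490 kips.

490 kips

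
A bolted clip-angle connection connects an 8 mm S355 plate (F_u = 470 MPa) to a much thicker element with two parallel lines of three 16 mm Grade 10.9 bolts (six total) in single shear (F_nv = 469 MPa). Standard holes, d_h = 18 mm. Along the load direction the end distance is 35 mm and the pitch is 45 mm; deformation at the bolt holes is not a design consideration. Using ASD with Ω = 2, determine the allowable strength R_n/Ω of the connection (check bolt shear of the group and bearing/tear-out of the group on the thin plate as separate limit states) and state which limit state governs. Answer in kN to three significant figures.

283 kN (bolt shear governs)

Bolt shear: A_b = π·16²/4 = 201.1 mm²; R_n = 469 × 201.1 × 6 × 1 / 1000 = 565.8 kN → 565.8 / 2 = 283 kN.
Bearing (1.5 l_c t F_u ≤ 3.0 d t F_u): upper limit = 3.0·16·8·470 / 1000 = 180.5 kN.
  Edge l_c = 35 − 18/2 = 26 → r_n = 146.6 kN; interior l_c = 45 − 18 = 27 → r_n = 152.3 kN.
  R_n,bearing = 2·146.6 + 4·152.3 = 902.4 kN → 902.4 / 2 = 451 kN.
Bolt shear governs: 283 kN.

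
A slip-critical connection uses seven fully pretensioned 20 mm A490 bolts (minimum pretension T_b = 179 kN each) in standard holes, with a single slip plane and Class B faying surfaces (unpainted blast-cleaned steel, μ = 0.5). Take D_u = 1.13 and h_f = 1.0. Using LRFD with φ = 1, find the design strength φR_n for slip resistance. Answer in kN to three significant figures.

708 kN

R_n = μ · D_u · h_f · T_b · n_s · n_b = 0.5 × 1.13 × 1.0 × 179 × 1 × 7 = 707.9 kN.
Design strength φR_n = 1 × 707.9 = 708 kN.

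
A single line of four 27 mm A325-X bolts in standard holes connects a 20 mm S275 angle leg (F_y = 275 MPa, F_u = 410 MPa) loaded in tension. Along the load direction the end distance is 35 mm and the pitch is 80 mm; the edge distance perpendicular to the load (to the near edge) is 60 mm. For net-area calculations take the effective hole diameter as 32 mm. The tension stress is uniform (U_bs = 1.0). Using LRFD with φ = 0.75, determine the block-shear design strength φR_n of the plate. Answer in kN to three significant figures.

Shear plane L_v = 35 + 3·80 = 275 mm; A_gv = 275 × 20 = 5500 mm².
A_nv = (275 − 3.5·32) × 20 = 3260 mm².
A_nt = (60 − 0.5·32) × 20 = 880 mm².
0.6 F_u A_nv = 802 kN; 0.6 F_y A_gv = 907.5 kN → shear rupture governs the shear term.
R_n = 802 + 1.0 × 410 × 880 / 1000 = 1163 kN.
Design strength φR_n = 0.75 × 1163 = 872 kN.

872 kN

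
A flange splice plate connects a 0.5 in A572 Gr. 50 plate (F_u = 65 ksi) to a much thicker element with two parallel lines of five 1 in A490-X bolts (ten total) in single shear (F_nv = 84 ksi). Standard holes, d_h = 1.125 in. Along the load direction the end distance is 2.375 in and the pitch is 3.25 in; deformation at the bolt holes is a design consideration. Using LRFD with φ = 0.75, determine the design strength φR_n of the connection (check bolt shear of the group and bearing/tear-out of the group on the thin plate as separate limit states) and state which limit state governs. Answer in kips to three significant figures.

Bolt shear: A_b = π·1²/4 = 0.7854 in²; R_n = 84 × 0.7854 × 10 × 1 = 659.7 kips → 0.75 × 659.7 = 495 kips.
Bearing (1.2 l_c t F_u ≤ 2.4 d t F_u): upper limit = 2.4·1·0.5·65 = 78 kips.
  Edge l_c = 2.375 − 1.125/2 = 1.812 → r_n = 70.69 kips; interior l_c = 3.25 − 1.125 = 2.125 → r_n = 78 kips.
  R_n,bearing = 2·70.69 + 8·78 = 765.4 kips → 0.75 × 765.4 = 574 kips.
Bolt shear governs: 495 kips.

495 kips (bolt shear governs)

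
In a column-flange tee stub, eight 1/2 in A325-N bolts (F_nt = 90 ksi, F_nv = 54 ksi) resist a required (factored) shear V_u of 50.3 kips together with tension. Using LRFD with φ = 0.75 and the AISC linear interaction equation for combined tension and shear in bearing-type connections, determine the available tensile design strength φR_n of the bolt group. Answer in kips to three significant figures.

A_b = π·0.5²/4 = 0.1963 in²; f_rv = 50.3 / (8 × 0.1963) = 32.02 ksi.
F'_nt = 1.3 F_nt − (F_nt / φF_nv) f_rv = 1.3·90 − (90/(0.75·54))·32.02 = 45.84 ksi, capped at F_nt → F'_nt = 45.84 ksi.
R_n = F'_nt · A_b · n = 45.84 × 0.1963 × 8 = 72.01 kips.
Design strength φR_n = 0.75 × 72.01 = 54 kips.

54 kips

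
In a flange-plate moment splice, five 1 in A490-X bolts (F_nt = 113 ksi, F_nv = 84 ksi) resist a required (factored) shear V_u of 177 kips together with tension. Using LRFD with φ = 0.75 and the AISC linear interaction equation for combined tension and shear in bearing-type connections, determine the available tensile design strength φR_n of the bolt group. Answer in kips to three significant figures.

A_b = π·1²/4 = 0.7854 in²; f_rv = 177 / (5 × 0.7854) = 45.07 ksi.
F'_nt = 1.3 F_nt − (F_nt / φF_nv) f_rv = 1.3·113 − (113/(0.75·84))·45.07 = 66.06 ksi, capped at F_nt → F'_nt = 66.06 ksi.
R_n = F'_nt · A_b · n = 66.06 × 0.7854 × 5 = 259.4 kips.
Design strength φR_n = 0.75 × 259.4 = 195 kips.

195 kips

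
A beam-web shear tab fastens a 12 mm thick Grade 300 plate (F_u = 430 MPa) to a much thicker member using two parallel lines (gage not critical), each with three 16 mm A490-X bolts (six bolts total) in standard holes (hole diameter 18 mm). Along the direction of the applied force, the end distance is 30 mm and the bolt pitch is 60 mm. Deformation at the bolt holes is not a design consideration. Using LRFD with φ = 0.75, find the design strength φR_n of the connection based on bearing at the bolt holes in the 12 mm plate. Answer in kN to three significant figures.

987 kN

Per bolt r_n = 1.5 l_c t F_u ≤ 3.0 d t F_u; upper limit = 3.0 × 16 × 12 × 430 / 1000 = 247.7 kN.
Edge bolt: l_c = 30 − 18/2 = 21 mm → 1.5 × 21 × 12 × 430 / 1000 = 162.5 → r_n = 162.5 kN.
Interior bolts: l_c = 60 − 18 = 42 mm → 1.5 × 42 × 12 × 430 / 1000 = 325.1 → r_n = 247.7 kN.
R_n = 2 × 162.5 + 4 × 247.7 = 1316 kN.
Design strength φR_n = 0.75 × 1316 = 987 kN.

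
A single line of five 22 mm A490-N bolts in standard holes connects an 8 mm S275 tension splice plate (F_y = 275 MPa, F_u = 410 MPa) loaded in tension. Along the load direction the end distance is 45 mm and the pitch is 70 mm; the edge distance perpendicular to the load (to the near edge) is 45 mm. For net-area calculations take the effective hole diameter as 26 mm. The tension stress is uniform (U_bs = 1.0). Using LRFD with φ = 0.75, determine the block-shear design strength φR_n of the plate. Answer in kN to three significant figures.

Shear plane L_v = 45 + 4·70 = 325 mm; A_gv = 325 × 8 = 2600 mm².
A_nv = (325 − 4.5·26) × 8 = 1664 mm².
A_nt = (45 − 0.5·26) × 8 = 256 mm².
0.6 F_u A_nv = 409.3 kN; 0.6 F_y A_gv = 429 kN → shear rupture governs the shear term.
R_n = 409.3 + 1.0 × 410 × 256 / 1000 = 514.3 kN.
Design strength φR_n = 0.75 × 514.3 = 386 kN.

386 kN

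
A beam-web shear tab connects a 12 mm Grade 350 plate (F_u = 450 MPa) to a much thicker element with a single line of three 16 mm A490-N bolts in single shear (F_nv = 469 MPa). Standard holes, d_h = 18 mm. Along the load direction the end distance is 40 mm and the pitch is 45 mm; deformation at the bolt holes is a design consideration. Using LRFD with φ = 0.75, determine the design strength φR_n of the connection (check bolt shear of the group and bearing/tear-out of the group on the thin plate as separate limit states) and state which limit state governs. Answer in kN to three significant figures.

Bolt shear: A_b = π·16²/4 = 201.1 mm²; R_n = 469 × 201.1 × 3 × 1 / 1000 = 282.9 kN → 0.75 × 282.9 = 212 kN.
Bearing (1.2 l_c t F_u ≤ 2.4 d t F_u): upper limit = 2.4·16·12·450 / 1000 = 207.4 kN.
  Edge l_c = 40 − 18/2 = 31 → r_n = 200.9 kN; interior l_c = 45 − 18 = 27 → r_n = 175 kN.
  R_n,bearing = 1·200.9 + 2·175 = 550.8 kN → 0.75 × 550.8 = 413 kN.
Bolt shear governs: 212 kN.

212 kN (bolt shear governs)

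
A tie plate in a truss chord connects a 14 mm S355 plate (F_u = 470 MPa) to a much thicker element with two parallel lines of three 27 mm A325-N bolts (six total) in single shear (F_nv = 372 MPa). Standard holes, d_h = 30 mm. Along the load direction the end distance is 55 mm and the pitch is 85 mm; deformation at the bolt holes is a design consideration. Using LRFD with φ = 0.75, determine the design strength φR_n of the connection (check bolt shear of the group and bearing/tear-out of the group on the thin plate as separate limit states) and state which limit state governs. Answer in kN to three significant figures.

958 kN (bolt shear governs)

Bolt shear: A_b = π·27²/4 = 572.6 mm²; R_n = 372 × 572.6 × 6 × 1 / 1000 = 1278 kN → 0.75 × 1278 = 958 kN.
Bearing (1.2 l_c t F_u ≤ 2.4 d t F_u): upper limit = 2.4·27·14·470 / 1000 = 426.4 kN.
  Edge l_c = 55 − 30/2 = 40 → r_n = 315.8 kN; interior l_c = 85 − 30 = 55 → r_n = 426.4 kN.
  R_n,bearing = 2·315.8 + 4·426.4 = 2337 kN → 0.75 × 2337 = 1750 kN.
Bolt shear governs: 958 kN.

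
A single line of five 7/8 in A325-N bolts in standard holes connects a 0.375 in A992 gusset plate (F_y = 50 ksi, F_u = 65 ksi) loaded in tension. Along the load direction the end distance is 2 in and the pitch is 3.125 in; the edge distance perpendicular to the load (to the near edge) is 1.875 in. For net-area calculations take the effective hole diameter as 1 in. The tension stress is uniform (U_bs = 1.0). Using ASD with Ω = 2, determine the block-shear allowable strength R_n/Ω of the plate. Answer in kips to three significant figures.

Shear plane L_v = 2 + 4·3.125 = 14.5 in; A_gv = 14.5 × 0.375 = 5.438 in².
A_nv = (14.5 − 4.5·1) × 0.375 = 3.75 in².
A_nt = (1.875 − 0.5·1) × 0.375 = 0.5156 in².
0.6 F_u A_nv = 146.2 kips; 0.6 F_y A_gv = 163.1 kips → shear rupture governs the shear term.
R_n = 146.2 + 1.0 × 65 × 0.5156 = 179.8 kips.
Allowable strength R_n/Ω = 179.8 / 2 = 89.9 kips.

89.9 kips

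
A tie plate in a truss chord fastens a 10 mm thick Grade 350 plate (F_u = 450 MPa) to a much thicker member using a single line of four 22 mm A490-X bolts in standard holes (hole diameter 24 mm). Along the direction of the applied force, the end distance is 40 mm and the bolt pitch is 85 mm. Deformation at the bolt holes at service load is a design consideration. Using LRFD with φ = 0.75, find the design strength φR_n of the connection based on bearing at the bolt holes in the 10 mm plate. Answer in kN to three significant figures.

648 kN

Per bolt r_n = 1.2 l_c t F_u ≤ 2.4 d t F_u; upper limit = 2.4 × 22 × 10 × 450 / 1000 = 237.6 kN.
Edge bolt: l_c = 40 − 24/2 = 28 mm → 1.2 × 28 × 10 × 450 / 1000 = 151.2 → r_n = 151.2 kN.
Interior bolts: l_c = 85 − 24 = 61 mm → 1.2 × 61 × 10 × 450 / 1000 = 329.4 → r_n = 237.6 kN.
R_n = 1 × 151.2 + 3 × 237.6 = 864 kN.
Design strength φR_n = 0.75 × 864 = 648 kN.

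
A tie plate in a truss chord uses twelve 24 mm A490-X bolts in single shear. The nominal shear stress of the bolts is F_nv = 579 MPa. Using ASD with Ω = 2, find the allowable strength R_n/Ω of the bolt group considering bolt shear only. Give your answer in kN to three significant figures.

A_b = π × 24² / 4 = 452.4 mm².
R_n = F_nv · A_b · n · n_s = 579 × 452.4 × 12 × 1 / 1000 = 3143 kN.
Allowable strength R_n/Ω = 3143 / 2 = 1570 kN.

1570 kN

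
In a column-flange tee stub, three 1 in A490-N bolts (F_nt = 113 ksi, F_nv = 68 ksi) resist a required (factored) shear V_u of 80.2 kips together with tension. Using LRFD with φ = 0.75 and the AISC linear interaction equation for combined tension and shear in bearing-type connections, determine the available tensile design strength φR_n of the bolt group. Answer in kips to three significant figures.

A_b = π·1²/4 = 0.7854 in²; f_rv = 80.2 / (3 × 0.7854) = 34.04 ksi.
F'_nt = 1.3 F_nt − (F_nt / φF_nv) f_rv = 1.3·113 − (113/(0.75·68))·34.04 = 71.48 ksi, capped at F_nt → F'_nt = 71.48 ksi.
R_n = F'_nt · A_b · n = 71.48 × 0.7854 × 3 = 168.4 kips.
Design strength φR_n = 0.75 × 168.4 = 126 kips.

126 kips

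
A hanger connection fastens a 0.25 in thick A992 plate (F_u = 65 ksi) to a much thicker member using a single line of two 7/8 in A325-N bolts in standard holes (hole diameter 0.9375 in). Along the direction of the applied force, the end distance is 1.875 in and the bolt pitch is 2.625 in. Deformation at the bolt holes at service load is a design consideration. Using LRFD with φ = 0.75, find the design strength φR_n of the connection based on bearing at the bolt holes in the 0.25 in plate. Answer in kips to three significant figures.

45.2 kips

Per bolt r_n = 1.2 l_c t F_u ≤ 2.4 d t F_u; upper limit = 2.4 × 0.875 × 0.25 × 65 = 34.12 kips.
Edge bolt: l_c = 1.875 − 0.9375/2 = 1.406 in → 1.2 × 1.406 × 0.25 × 65 = 27.42 → r_n = 27.42 kips.
Interior bolts: l_c = 2.625 − 0.9375 = 1.688 in → 1.2 × 1.688 × 0.25 × 65 = 32.91 → r_n = 32.91 kips.
R_n = 1 × 27.42 + 1 × 32.91 = 60.33 kips.
Design strength φR_n = 0.75 × 60.33 = 45.2 kips.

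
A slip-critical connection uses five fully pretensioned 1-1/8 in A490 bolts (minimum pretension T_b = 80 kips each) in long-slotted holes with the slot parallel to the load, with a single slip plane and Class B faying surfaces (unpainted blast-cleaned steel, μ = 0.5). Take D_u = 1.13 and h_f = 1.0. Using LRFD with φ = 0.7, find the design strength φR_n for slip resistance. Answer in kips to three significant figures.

158 kips

R_n = μ · D_u · h_f · T_b · n_s · n_b = 0.5 × 1.13 × 1.0 × 80 × 1 × 5 = 226 kips.
Design strength φR_n = 0.7 × 226 = 158 kips.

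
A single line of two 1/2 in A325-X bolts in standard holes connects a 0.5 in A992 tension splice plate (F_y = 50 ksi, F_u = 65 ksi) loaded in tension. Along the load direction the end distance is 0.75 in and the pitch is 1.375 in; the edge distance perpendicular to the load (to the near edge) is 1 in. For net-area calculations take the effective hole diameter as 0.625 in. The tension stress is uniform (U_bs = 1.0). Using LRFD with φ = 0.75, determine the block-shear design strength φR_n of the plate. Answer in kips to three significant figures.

Shear plane L_v = 0.75 + 1·1.375 = 2.125 in; A_gv = 2.125 × 0.5 = 1.062 in².
A_nv = (2.125 − 1.5·0.625) × 0.5 = 0.5938 in².
A_nt = (1 − 0.5·0.625) × 0.5 = 0.3438 in².
0.6 F_u A_nv = 23.16 kips; 0.6 F_y A_gv = 31.88 kips → shear rupture governs the shear term.
R_n = 23.16 + 1.0 × 65 × 0.3438 = 45.5 kips.
Design strength φR_n = 0.75 × 45.5 = 34.1 kips.

34.1 kips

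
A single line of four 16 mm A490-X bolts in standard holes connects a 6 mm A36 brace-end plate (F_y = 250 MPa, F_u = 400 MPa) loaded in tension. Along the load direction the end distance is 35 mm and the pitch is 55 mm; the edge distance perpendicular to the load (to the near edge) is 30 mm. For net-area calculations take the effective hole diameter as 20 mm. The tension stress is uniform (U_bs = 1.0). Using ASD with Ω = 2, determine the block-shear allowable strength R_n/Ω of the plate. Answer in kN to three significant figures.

114 kN

Shear plane L_v = 35 + 3·55 = 200 mm; A_gv = 200 × 6 = 1200 mm².
A_nv = (200 − 3.5·20) × 6 = 780 mm².
A_nt = (30 − 0.5·20) × 6 = 120 mm².
0.6 F_u A_nv = 187.2 kN; 0.6 F_y A_gv = 180 kN → shear yielding governs the shear term.
R_n = 180 + 1.0 × 400 × 120 / 1000 = 228 kN.
Allowable strength R_n/Ω = 228 / 2 = 114 kN.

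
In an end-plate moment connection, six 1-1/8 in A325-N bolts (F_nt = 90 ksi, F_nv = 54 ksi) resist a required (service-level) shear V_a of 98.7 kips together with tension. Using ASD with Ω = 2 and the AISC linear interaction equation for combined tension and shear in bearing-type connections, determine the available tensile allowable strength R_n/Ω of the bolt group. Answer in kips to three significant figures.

184 kips

A_b = π·1.125²/4 = 0.994 in²; f_rv = 98.7 / (6 × 0.994) = 16.55 ksi.
F'_nt = 1.3 F_nt − (Ω F_nt / F_nv) f_rv = 1.3·90 − (2·90/54)·16.55 = 61.84 ksi, capped at F_nt → F'_nt = 61.84 ksi.
R_n = F'_nt · A_b · n = 61.84 × 0.994 × 6 = 368.8 kips.
Allowable strength R_n/Ω = 368.8 / 2 = 184 kips.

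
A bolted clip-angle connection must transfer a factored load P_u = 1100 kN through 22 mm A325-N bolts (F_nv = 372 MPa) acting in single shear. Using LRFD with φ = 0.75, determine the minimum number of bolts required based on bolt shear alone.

A_b = π·22²/4 = 380.1 mm².
Per-bolt design strength φR_n = 0.75 × 372 × 380.1 × 1 / 1000 = 106.1 kN.
n ≥ 1100 / 106.1 = 10.37 → use 11 bolts.

11 bolts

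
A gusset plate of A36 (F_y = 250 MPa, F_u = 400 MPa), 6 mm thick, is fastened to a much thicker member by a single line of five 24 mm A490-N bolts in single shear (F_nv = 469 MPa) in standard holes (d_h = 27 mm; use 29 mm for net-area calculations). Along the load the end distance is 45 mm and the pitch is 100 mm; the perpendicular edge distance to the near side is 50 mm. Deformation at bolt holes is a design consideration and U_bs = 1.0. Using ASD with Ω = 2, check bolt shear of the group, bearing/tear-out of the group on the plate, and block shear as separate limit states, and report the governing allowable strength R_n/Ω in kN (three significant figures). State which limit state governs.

Bolt shear: A_b = π·24²/4 = 452.4 mm²; R_n = 469 × 452.4 × 5 × 1 / 1000 = 1061 kN → 1061 / 2 = 530 kN.
Bearing: edge l_c = 31.5, r_n = 90.72 kN; interior l_c = 73, r_n = 138.2 kN; R_n = 90.72 + 4·138.2 = 643.7 kN → 322 kN.
Block shear: A_gv = 2670, A_nv = 1887, A_nt = 213 mm²; R_n = min(0.6F_uA_nv, 0.6F_yA_gv) + U_bs·F_u·A_nt = 485.7 kN → 243 kN.
Block shear governs: 243 kN.

243 kN (block shear governs)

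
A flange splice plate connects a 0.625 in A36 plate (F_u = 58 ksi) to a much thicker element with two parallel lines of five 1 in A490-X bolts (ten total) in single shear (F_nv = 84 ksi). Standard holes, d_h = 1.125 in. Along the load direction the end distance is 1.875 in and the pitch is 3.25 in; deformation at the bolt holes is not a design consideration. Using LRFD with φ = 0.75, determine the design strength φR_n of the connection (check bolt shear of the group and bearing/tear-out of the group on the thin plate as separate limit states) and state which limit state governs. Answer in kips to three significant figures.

495 kips (bolt shear governs)

Bolt shear: A_b = π·1²/4 = 0.7854 in²; R_n = 84 × 0.7854 × 10 × 1 = 659.7 kips → 0.75 × 659.7 = 495 kips.
Bearing (1.5 l_c t F_u ≤ 3.0 d t F_u): upper limit = 3.0·1·0.625·58 = 108.8 kips.
  Edge l_c = 1.875 − 1.125/2 = 1.312 → r_n = 71.37 kips; interior l_c = 3.25 − 1.125 = 2.125 → r_n = 108.8 kips.
  R_n,bearing = 2·71.37 + 8·108.8 = 1013 kips → 0.75 × 1013 = 760 kips.
Bolt shear governs: 495 kips.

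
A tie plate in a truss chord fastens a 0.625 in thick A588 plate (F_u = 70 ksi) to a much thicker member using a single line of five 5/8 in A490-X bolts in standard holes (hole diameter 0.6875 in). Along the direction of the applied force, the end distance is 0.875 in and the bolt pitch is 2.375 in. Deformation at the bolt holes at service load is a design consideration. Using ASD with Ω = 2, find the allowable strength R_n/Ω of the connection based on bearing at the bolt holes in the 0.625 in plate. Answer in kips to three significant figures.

145 kips

Per bolt r_n = 1.2 l_c t F_u ≤ 2.4 d t F_u; upper limit = 2.4 × 0.625 × 0.625 × 70 = 65.62 kips.
Edge bolt: l_c = 0.875 − 0.6875/2 = 0.5312 in → 1.2 × 0.5312 × 0.625 × 70 = 27.89 → r_n = 27.89 kips.
Interior bolts: l_c = 2.375 − 0.6875 = 1.688 in → 1.2 × 1.688 × 0.625 × 70 = 88.59 → r_n = 65.62 kips.
R_n = 1 × 27.89 + 4 × 65.62 = 290.4 kips.
Allowable strength R_n/Ω = 290.4 / 2 = 145 kips.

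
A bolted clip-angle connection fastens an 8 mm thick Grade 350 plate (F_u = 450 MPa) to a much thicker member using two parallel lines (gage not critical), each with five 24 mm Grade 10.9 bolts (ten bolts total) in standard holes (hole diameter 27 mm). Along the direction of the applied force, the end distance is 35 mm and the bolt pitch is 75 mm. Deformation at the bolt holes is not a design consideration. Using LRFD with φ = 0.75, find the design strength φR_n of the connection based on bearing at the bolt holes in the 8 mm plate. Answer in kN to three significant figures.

Per bolt r_n = 1.5 l_c t F_u ≤ 3.0 d t F_u; upper limit = 3.0 × 24 × 8 × 450 / 1000 = 259.2 kN.
Edge bolt: l_c = 35 − 27/2 = 21.5 mm → 1.5 × 21.5 × 8 × 450 / 1000 = 116.1 → r_n = 116.1 kN.
Interior bolts: l_c = 75 − 27 = 48 mm → 1.5 × 48 × 8 × 450 / 1000 = 259.2 → r_n = 259.2 kN.
R_n = 2 × 116.1 + 8 × 259.2 = 2306 kN.
Design strength φR_n = 0.75 × 2306 = 1730 kN.

1730 kN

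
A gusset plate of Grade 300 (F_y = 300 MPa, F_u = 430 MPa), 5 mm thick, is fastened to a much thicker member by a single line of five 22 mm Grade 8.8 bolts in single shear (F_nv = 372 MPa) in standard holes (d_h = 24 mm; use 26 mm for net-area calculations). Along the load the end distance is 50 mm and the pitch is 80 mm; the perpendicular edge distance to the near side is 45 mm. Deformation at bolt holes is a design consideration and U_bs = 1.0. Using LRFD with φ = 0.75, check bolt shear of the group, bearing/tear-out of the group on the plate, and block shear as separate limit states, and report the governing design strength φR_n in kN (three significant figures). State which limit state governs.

Bolt shear: A_b = π·22²/4 = 380.1 mm²; R_n = 372 × 380.1 × 5 × 1 / 1000 = 707 kN → 0.75 × 707 = 530 kN.
Bearing: edge l_c = 38, r_n = 98.04 kN; interior l_c = 56, r_n = 113.5 kN; R_n = 98.04 + 4·113.5 = 552.1 kN → 414 kN.
Block shear: A_gv = 1850, A_nv = 1265, A_nt = 160 mm²; R_n = min(0.6F_uA_nv, 0.6F_yA_gv) + U_bs·F_u·A_nt = 395.2 kN → 296 kN.
Block shear governs: 296 kN.

296 kN (block shear governs)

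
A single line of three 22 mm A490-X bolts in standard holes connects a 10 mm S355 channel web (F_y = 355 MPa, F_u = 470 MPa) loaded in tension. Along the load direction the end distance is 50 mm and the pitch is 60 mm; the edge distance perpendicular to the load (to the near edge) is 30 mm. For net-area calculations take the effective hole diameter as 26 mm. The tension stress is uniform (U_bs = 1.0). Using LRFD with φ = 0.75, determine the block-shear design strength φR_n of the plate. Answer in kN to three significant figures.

Shear plane L_v = 50 + 2·60 = 170 mm; A_gv = 170 × 10 = 1700 mm².
A_nv = (170 − 2.5·26) × 10 = 1050 mm².
A_nt = (30 − 0.5·26) × 10 = 170 mm².
0.6 F_u A_nv = 296.1 kN; 0.6 F_y A_gv = 362.1 kN → shear rupture governs the shear term.
R_n = 296.1 + 1.0 × 470 × 170 / 1000 = 376 kN.
Design strength φR_n = 0.75 × 376 = 282 kN.

282 kN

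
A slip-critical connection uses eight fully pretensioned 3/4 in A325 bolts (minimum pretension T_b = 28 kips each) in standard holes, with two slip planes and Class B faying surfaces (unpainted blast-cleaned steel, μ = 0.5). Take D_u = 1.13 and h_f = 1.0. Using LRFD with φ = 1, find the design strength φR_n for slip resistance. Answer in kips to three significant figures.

253 kips

R_n = μ · D_u · h_f · T_b · n_s · n_b = 0.5 × 1.13 × 1.0 × 28 × 2 × 8 = 253.1 kips.
Design strength φR_n = 1 × 253.1 = 253 kips.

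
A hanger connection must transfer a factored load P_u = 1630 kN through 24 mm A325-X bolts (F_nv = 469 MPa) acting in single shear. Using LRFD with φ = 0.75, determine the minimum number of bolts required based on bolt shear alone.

A_b = π·24²/4 = 452.4 mm².
Per-bolt design strength φR_n = 0.75 × 469 × 452.4 × 1 / 1000 = 159.1 kN.
n ≥ 1630 / 159.1 = 10.24 → use 11 bolts.

11 bolts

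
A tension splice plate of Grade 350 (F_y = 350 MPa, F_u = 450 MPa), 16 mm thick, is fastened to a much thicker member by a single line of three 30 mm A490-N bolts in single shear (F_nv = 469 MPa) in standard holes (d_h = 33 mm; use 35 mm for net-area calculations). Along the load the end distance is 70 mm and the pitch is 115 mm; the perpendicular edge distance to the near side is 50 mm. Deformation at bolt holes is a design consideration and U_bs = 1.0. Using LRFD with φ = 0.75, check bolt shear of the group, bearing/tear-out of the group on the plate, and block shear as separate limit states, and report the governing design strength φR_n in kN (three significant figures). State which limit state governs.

Bolt shear: A_b = π·30²/4 = 706.9 mm²; R_n = 469 × 706.9 × 3 × 1 / 1000 = 994.5 kN → 0.75 × 994.5 = 746 kN.
Bearing: edge l_c = 53.5, r_n = 462.2 kN; interior l_c = 82, r_n = 518.4 kN; R_n = 462.2 + 2·518.4 = 1499 kN → 1120 kN.
Block shear: A_gv = 4800, A_nv = 3400, A_nt = 520 mm²; R_n = min(0.6F_uA_nv, 0.6F_yA_gv) + U_bs·F_u·A_nt = 1152 kN → 864 kN.
Bolt shear governs: 746 kN.

746 kN (bolt shear governs)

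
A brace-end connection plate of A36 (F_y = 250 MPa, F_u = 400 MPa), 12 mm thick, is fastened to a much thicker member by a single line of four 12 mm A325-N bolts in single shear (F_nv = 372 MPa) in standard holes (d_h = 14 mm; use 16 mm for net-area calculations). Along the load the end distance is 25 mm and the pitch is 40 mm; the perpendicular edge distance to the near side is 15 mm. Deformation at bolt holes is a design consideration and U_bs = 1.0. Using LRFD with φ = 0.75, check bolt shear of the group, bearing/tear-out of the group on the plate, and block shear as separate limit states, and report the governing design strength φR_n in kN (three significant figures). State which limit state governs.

Bolt shear: A_b = π·12²/4 = 113.1 mm²; R_n = 372 × 113.1 × 4 × 1 / 1000 = 168.3 kN → 0.75 × 168.3 = 126 kN.
Bearing: edge l_c = 18, r_n = 103.7 kN; interior l_c = 26, r_n = 138.2 kN; R_n = 103.7 + 3·138.2 = 518.4 kN → 389 kN.
Block shear: A_gv = 1740, A_nv = 1068, A_nt = 84 mm²; R_n = min(0.6F_uA_nv, 0.6F_yA_gv) + U_bs·F_u·A_nt = 289.9 kN → 217 kN.
Bolt shear governs: 126 kN.

126 kN (bolt shear governs)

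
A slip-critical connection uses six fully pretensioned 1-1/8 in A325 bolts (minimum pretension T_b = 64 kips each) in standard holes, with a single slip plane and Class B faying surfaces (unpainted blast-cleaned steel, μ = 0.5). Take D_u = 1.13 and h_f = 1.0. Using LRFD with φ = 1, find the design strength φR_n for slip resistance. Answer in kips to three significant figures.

R_n = μ · D_u · h_f · T_b · n_s · n_b = 0.5 × 1.13 × 1.0 × 64 × 1 × 6 = 217 kips.
Design strength φR_n = 1 × 217 = 217 kips.

217 kips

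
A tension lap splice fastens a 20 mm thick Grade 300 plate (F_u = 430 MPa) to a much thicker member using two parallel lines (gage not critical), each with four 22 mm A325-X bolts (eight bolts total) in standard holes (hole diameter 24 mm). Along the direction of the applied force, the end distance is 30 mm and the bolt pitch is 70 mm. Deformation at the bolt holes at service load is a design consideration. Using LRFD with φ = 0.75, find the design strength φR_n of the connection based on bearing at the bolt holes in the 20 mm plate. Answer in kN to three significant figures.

2320 kN

Per bolt r_n = 1.2 l_c t F_u ≤ 2.4 d t F_u; upper limit = 2.4 × 22 × 20 × 430 / 1000 = 454.1 kN.
Edge bolt: l_c = 30 − 24/2 = 18 mm → 1.2 × 18 × 20 × 430 / 1000 = 185.8 → r_n = 185.8 kN.
Interior bolts: l_c = 70 − 24 = 46 mm → 1.2 × 46 × 20 × 430 / 1000 = 474.7 → r_n = 454.1 kN.
R_n = 2 × 185.8 + 6 × 454.1 = 3096 kN.
Design strength φR_n = 0.75 × 3096 = 2320 kN.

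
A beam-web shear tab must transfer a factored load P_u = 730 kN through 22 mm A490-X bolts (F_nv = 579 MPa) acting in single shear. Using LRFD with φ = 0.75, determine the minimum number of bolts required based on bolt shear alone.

A_b = π·22²/4 = 380.1 mm².
Per-bolt design strength φR_n = 0.75 × 579 × 380.1 × 1 / 1000 = 165.1 kN.
n ≥ 730 / 165.1 = 4.422 → use 5 bolts.

5 bolts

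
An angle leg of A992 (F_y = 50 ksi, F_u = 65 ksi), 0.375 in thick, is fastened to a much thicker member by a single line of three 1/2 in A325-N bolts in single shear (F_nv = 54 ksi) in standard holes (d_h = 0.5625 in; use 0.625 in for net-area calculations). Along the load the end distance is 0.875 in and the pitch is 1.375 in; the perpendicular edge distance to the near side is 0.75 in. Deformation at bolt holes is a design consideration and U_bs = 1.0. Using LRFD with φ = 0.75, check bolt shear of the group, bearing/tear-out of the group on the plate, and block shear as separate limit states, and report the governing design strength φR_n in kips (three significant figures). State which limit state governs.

23.9 kips (bolt shear governs)

Bolt shear: A_b = π·0.5²/4 = 0.1963 in²; R_n = 54 × 0.1963 × 3 × 1 = 31.81 kips → 0.75 × 31.81 = 23.9 kips.
Bearing: edge l_c = 0.5938, r_n = 17.37 kips; interior l_c = 0.8125, r_n = 23.77 kips; R_n = 17.37 + 2·23.77 = 64.9 kips → 48.7 kips.
Block shear: A_gv = 1.359, A_nv = 0.7734, A_nt = 0.1641 in²; R_n = min(0.6F_uA_nv, 0.6F_yA_gv) + U_bs·F_u·A_nt = 40.83 kips → 30.6 kips.
Bolt shear governs: 23.9 kips.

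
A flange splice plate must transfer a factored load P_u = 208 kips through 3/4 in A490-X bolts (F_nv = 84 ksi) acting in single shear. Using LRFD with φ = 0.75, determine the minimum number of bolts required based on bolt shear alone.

A_b = π·0.75²/4 = 0.4418 in².
Per-bolt design strength φR_n = 0.75 × 84 × 0.4418 × 1 = 27.83 kips.
n ≥ 208 / 27.83 = 7.473 → use 8 bolts.

8 bolts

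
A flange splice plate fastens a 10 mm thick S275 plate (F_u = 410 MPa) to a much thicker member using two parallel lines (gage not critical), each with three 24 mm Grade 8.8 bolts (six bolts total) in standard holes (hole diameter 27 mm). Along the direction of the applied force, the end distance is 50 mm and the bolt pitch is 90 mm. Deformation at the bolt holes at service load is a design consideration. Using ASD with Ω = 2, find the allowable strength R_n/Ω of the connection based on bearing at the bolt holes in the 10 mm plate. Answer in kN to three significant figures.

Per bolt r_n = 1.2 l_c t F_u ≤ 2.4 d t F_u; upper limit = 2.4 × 24 × 10 × 410 / 1000 = 236.2 kN.
Edge bolt: l_c = 50 − 27/2 = 36.5 mm → 1.2 × 36.5 × 10 × 410 / 1000 = 179.6 → r_n = 179.6 kN.
Interior bolts: l_c = 90 − 27 = 63 mm → 1.2 × 63 × 10 × 410 / 1000 = 310 → r_n = 236.2 kN.
R_n = 2 × 179.6 + 4 × 236.2 = 1304 kN.
Allowable strength R_n/Ω = 1304 / 2 = 652 kN.

652 kN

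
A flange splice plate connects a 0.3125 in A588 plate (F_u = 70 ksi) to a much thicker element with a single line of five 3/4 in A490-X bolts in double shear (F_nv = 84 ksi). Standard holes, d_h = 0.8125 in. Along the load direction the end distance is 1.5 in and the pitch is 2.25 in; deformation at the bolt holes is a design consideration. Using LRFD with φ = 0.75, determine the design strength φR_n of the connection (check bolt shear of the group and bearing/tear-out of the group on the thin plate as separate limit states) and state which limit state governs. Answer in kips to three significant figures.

135 kips (bearing governs)

Bolt shear: A_b = π·0.75²/4 = 0.4418 in²; R_n = 84 × 0.4418 × 5 × 2 = 371.1 kips → 0.75 × 371.1 = 278 kips.
Bearing (1.2 l_c t F_u ≤ 2.4 d t F_u): upper limit = 2.4·0.75·0.3125·70 = 39.38 kips.
  Edge l_c = 1.5 − 0.8125/2 = 1.094 → r_n = 28.71 kips; interior l_c = 2.25 − 0.8125 = 1.438 → r_n = 37.73 kips.
  R_n,bearing = 1·28.71 + 4·37.73 = 179.6 kips → 0.75 × 179.6 = 135 kips.
Bearing governs: 135 kips.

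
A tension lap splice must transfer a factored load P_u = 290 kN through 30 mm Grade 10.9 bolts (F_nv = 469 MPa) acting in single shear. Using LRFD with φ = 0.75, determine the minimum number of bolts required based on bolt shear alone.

A_b = π·30²/4 = 706.9 mm².
Per-bolt design strength φR_n = 0.75 × 469 × 706.9 × 1 / 1000 = 248.6 kN.
n ≥ 290 / 248.6 = 1.166 → use 2 bolts.

2 bolts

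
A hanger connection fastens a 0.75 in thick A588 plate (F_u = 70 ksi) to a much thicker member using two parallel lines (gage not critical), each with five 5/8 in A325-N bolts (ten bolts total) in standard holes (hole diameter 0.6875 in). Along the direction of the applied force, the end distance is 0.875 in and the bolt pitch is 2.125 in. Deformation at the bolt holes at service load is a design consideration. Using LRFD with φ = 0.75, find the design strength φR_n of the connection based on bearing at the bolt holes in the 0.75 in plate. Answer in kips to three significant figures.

523 kips

Per bolt r_n = 1.2 l_c t F_u ≤ 2.4 d t F_u; upper limit = 2.4 × 0.625 × 0.75 × 70 = 78.75 kips.
Edge bolt: l_c = 0.875 − 0.6875/2 = 0.5312 in → 1.2 × 0.5312 × 0.75 × 70 = 33.47 → r_n = 33.47 kips.
Interior bolts: l_c = 2.125 − 0.6875 = 1.438 in → 1.2 × 1.438 × 0.75 × 70 = 90.56 → r_n = 78.75 kips.
R_n = 2 × 33.47 + 8 × 78.75 = 696.9 kips.
Design strength φR_n = 0.75 × 696.9 = 523 kips.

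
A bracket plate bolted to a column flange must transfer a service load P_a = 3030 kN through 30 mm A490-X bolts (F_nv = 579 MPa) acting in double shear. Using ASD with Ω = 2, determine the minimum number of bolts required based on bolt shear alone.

A_b = π·30²/4 = 706.9 mm².
Per-bolt allowable strength R_n/Ω = 579 × 706.9 × 2 / 1000 / 2 = 409.3 kN.
n ≥ 3030 / 409.3 = 7.403 → use 8 bolts.

8 bolts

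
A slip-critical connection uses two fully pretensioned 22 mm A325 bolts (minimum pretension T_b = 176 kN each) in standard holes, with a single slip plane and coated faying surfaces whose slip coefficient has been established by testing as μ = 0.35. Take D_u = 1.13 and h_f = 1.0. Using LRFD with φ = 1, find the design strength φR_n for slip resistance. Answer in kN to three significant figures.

R_n = μ · D_u · h_f · T_b · n_s · n_b = 0.35 × 1.13 × 1.0 × 176 × 1 × 2 = 139.2 kN.
Design strength φR_n = 1 × 139.2 = 139 kN.

139 kN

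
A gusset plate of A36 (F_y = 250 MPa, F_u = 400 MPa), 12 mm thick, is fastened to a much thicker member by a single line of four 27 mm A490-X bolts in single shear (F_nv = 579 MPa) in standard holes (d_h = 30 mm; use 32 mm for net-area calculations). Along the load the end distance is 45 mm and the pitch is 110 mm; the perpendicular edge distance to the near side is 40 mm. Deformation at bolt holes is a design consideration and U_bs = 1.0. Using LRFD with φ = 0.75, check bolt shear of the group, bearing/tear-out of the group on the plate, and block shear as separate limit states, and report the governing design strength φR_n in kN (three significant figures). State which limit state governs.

Bolt shear: A_b = π·27²/4 = 572.6 mm²; R_n = 579 × 572.6 × 4 × 1 / 1000 = 1326 kN → 0.75 × 1326 = 995 kN.
Bearing: edge l_c = 30, r_n = 172.8 kN; interior l_c = 80, r_n = 311 kN; R_n = 172.8 + 3·311 = 1106 kN → 829 kN.
Block shear: A_gv = 4500, A_nv = 3156, A_nt = 288 mm²; R_n = min(0.6F_uA_nv, 0.6F_yA_gv) + U_bs·F_u·A_nt = 790.2 kN → 593 kN.
Block shear governs: 593 kN.

593 kN (block shear governs)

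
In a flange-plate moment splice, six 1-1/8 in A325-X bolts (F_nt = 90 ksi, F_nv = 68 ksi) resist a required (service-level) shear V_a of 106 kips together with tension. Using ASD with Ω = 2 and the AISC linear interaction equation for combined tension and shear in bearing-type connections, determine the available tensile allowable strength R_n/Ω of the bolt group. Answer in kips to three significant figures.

A_b = π·1.125²/4 = 0.994 in²; f_rv = 106 / (6 × 0.994) = 17.77 ksi.
F'_nt = 1.3 F_nt − (Ω F_nt / F_nv) f_rv = 1.3·90 − (2·90/68)·17.77 = 69.95 ksi, capped at F_nt → F'_nt = 69.95 ksi.
R_n = F'_nt · A_b · n = 69.95 × 0.994 × 6 = 417.2 kips.
Allowable strength R_n/Ω = 417.2 / 2 = 209 kips.

209 kips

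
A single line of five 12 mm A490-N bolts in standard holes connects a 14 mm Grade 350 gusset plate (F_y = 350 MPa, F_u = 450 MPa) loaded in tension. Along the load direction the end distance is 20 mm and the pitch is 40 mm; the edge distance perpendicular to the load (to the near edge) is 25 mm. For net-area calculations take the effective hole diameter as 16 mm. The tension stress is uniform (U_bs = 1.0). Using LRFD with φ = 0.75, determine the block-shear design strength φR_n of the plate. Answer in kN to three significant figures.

387 kN

Shear plane L_v = 20 + 4·40 = 180 mm; A_gv = 180 × 14 = 2520 mm².
A_nv = (180 − 4.5·16) × 14 = 1512 mm².
A_nt = (25 − 0.5·16) × 14 = 238 mm².
0.6 F_u A_nv = 408.2 kN; 0.6 F_y A_gv = 529.2 kN → shear rupture governs the shear term.
R_n = 408.2 + 1.0 × 450 × 238 / 1000 = 515.3 kN.
Design strength φR_n = 0.75 × 515.3 = 387 kN.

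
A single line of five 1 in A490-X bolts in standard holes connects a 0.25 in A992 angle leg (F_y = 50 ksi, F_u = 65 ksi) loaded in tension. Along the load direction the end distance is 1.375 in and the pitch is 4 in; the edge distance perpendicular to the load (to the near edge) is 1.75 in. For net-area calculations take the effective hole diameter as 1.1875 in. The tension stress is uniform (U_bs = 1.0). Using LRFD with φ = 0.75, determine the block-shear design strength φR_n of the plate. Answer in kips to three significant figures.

102 kips

Shear plane L_v = 1.375 + 4·4 = 17.38 in; A_gv = 17.38 × 0.25 = 4.344 in².
A_nv = (17.38 − 4.5·1.1875) × 0.25 = 3.008 in².
A_nt = (1.75 − 0.5·1.1875) × 0.25 = 0.2891 in².
0.6 F_u A_nv = 117.3 kips; 0.6 F_y A_gv = 130.3 kips → shear rupture governs the shear term.
R_n = 117.3 + 1.0 × 65 × 0.2891 = 136.1 kips.
Design strength φR_n = 0.75 × 136.1 = 102 kips.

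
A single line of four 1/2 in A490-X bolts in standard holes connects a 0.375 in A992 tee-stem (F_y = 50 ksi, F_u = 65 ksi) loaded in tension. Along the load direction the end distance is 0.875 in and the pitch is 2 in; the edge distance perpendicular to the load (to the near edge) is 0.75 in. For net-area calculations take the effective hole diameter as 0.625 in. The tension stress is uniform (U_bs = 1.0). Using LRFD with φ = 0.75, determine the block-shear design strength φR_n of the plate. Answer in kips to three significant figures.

Shear plane L_v = 0.875 + 3·2 = 6.875 in; A_gv = 6.875 × 0.375 = 2.578 in².
A_nv = (6.875 − 3.5·0.625) × 0.375 = 1.758 in².
A_nt = (0.75 − 0.5·0.625) × 0.375 = 0.1641 in².
0.6 F_u A_nv = 68.55 kips; 0.6 F_y A_gv = 77.34 kips → shear rupture governs the shear term.
R_n = 68.55 + 1.0 × 65 × 0.1641 = 79.22 kips.
Design strength φR_n = 0.75 × 79.22 = 59.4 kips.

59.4 kips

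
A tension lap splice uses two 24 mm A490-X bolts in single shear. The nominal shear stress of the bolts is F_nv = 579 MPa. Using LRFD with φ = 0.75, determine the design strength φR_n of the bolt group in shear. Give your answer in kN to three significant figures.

A_b = π × 24² / 4 = 452.4 mm².
R_n = F_nv · A_b · n · n_s = 579 × 452.4 × 2 × 1 / 1000 = 523.9 kN.
Design strength φR_n = 0.75 × 523.9 = 393 kN.

393 kN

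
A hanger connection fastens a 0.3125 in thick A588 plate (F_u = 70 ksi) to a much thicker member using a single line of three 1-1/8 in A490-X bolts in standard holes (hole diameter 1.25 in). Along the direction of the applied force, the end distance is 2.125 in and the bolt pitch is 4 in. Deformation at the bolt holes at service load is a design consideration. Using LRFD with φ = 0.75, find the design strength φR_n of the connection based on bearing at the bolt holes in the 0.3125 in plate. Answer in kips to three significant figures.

Per bolt r_n = 1.2 l_c t F_u ≤ 2.4 d t F_u; upper limit = 2.4 × 1.125 × 0.3125 × 70 = 59.06 kips.
Edge bolt: l_c = 2.125 − 1.25/2 = 1.5 in → 1.2 × 1.5 × 0.3125 × 70 = 39.38 → r_n = 39.38 kips.
Interior bolts: l_c = 4 − 1.25 = 2.75 in → 1.2 × 2.75 × 0.3125 × 70 = 72.19 → r_n = 59.06 kips.
R_n = 1 × 39.38 + 2 × 59.06 = 157.5 kips.
Design strength φR_n = 0.75 × 157.5 = 118 kips.

118 kips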